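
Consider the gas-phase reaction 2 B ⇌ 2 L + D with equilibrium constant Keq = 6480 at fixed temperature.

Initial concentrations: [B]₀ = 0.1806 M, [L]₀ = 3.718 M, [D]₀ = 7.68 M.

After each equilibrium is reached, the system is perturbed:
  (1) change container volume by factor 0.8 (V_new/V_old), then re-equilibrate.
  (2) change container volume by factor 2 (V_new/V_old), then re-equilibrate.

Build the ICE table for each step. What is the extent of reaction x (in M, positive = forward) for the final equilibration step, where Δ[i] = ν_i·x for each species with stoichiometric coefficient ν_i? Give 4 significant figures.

x = 0.01285 M

Q₀ = 3255 vs Keq = 6480 ⇒ Q<K, forward
Step 1:
                  B         L         D
  Initial    0.1806     3.718      7.68
  Change   -0.05064   0.05064   0.02532
  Equil        0.13     3.769     7.705
  solve Keq expr → x = 0.02532; check Q = 6480
Then change container volume by factor 0.8 (V_new/V_old).
Step 2:
                  B         L         D
  Initial    0.1624     4.711     9.632
  Change    0.01838  -0.01838 -0.009189
  Equil      0.1808     4.692     9.622
  solve Keq expr → x = -0.009189; check Q = 6480
Then change container volume by factor 2 (V_new/V_old).
Step 3:
                  B         L         D
  Initial   0.09041     2.346     4.811
  Change   -0.02569   0.02569   0.01285
  Equil     0.06472     2.372     4.824
  solve Keq expr → x = 0.01285; check Q = 6480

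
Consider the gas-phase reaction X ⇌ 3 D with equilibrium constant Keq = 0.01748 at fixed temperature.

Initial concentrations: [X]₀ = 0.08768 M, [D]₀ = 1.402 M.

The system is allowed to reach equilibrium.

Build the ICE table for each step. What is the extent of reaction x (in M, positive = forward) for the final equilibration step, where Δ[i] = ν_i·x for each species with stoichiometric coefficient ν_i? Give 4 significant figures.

x = -0.3993 M

Q₀ = 31.43 vs Keq = 0.01748 ⇒ Q>K, reverse
Step 1:
                    X           D
  I           0.08768       1.402
  C            0.3993      -1.198
  E             0.487      0.2042
  solve Keq expr → x = -0.3993; check Q = 0.01748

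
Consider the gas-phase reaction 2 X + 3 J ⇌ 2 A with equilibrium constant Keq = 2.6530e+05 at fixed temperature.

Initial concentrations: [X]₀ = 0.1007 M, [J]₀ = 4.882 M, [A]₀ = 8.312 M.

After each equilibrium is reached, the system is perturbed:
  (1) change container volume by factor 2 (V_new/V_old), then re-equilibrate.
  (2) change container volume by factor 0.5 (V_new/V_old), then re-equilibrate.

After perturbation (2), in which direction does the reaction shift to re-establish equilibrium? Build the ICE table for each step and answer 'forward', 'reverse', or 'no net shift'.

Direction: forward

Q₀ = 58.55 vs Keq = 2.6530e+05 ⇒ Q<K, forward
Step 1:
                  X         J         A
  Initial    0.1007     4.882     8.312
  Change   -0.09911   -0.1487   0.09911
  Equil    0.001586     4.733     8.411
  solve Keq expr → x = 0.04956; check Q = 2.6530e+05
Then change container volume by factor 2 (V_new/V_old).
Step 2:
                  X         J         A
  Initial 7.9288e-04     2.367     4.206
  Change   0.001446  0.002169 -0.001446
  Equil    0.002239     2.369     4.204
  solve Keq expr → x = -7.2293e-04; check Q = 2.6530e+05
Then change container volume by factor 0.5 (V_new/V_old).
Step 3:
                  X         J         A
  Initial  0.004477     4.738     8.408
  Change  -0.002892 -0.004338  0.002892
  Equil    0.001586     4.733     8.411
  solve Keq expr → x = 0.001446; check Q = 2.6530e+05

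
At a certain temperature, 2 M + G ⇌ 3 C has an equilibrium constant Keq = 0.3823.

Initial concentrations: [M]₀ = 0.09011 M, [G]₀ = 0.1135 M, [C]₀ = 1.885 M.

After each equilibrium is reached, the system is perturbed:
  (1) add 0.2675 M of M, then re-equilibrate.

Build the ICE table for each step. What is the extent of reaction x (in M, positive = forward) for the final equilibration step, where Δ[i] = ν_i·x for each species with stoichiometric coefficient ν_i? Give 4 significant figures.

Q₀ = 7268 vs Keq = 0.3823 ⇒ Q>K, reverse
Step 1:
                    M           G           C
  I           0.09011      0.1135       1.885
  C            0.8709      0.4354      -1.306
  E             0.961      0.5489      0.5787
  solve Keq expr → x = -0.4354; check Q = 0.3823
Then add 0.2675 M of M.
Step 2:
                    M           G           C
  I             1.228      0.5489      0.5787
  C          -0.04956    -0.02478     0.07435
  E             1.179      0.5242       0.653
  solve Keq expr → x = 0.02478; check Q = 0.3823

x = 0.02478 M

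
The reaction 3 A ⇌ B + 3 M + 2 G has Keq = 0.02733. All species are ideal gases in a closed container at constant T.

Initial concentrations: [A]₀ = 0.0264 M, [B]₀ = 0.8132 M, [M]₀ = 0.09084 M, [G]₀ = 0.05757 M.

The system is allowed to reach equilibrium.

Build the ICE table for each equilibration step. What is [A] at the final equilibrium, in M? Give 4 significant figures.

[A]_eq = 0.03522 M

Q₀ = 0.1098 vs Keq = 0.02733 ⇒ Q>K, reverse
Step 1:
                   A          B          M          G
  Initial     0.0264     0.8132    0.09084    0.05757
  Change    0.008823  -0.002941  -0.008823  -0.005882
  Equil      0.03522     0.8103    0.08202    0.05169
  solve Keq expr → x = -0.002941; check Q = 0.02733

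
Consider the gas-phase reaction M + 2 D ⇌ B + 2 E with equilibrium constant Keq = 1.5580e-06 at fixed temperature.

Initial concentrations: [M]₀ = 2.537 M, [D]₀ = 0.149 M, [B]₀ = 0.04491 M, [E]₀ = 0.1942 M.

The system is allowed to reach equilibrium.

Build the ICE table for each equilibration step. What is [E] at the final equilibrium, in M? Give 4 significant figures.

Q₀ = 0.03007 vs Keq = 1.5580e-06 ⇒ Q>K, reverse
Step 1:
                   M          D          B          E
  Initial      2.537      0.149    0.04491     0.1942
  Change     0.04489    0.08978   -0.04489   -0.08978
  Equil        2.582     0.2388 2.1033e-05     0.1044
  solve Keq expr → x = -0.04489; check Q = 1.5580e-06

[E]_eq = 0.1044 M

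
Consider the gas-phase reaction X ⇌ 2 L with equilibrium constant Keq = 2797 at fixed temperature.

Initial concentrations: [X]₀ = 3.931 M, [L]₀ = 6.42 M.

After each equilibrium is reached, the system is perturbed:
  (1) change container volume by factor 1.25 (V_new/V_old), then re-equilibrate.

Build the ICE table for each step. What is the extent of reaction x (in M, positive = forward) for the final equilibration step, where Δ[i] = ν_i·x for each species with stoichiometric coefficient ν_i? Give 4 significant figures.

x = 0.01125 M

Q₀ = 10.48 vs Keq = 2797 ⇒ Q<K, forward
Step 1:
                  X         L
  I           3.931      6.42
  C           -3.86     7.719
  E         0.07147     14.14
  solve Keq expr → x = 3.86; check Q = 2797
Then change container volume by factor 1.25 (V_new/V_old).
Step 2:
                  X         L
  I         0.05718     11.31
  C        -0.01125   0.02251
  E         0.04593     11.33
  solve Keq expr → x = 0.01125; check Q = 2797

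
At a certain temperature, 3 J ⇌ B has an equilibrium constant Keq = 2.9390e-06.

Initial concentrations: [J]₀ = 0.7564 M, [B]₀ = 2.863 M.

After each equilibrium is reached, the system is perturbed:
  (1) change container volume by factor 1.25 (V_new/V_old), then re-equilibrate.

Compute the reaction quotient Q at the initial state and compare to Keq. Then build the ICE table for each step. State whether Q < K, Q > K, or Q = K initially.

Q₀ = 6.616 vs Keq = 2.9390e-06 ⇒ Q>K, reverse
Step 1:
                    J           B
  Initial      0.7564       2.863
  Change        8.582      -2.861
  Equil         9.338    0.002393
  solve Keq expr → x = -2.861; check Q = 2.9390e-06
Then change container volume by factor 1.25 (V_new/V_old).
Step 2:
                    J           B
  Initial       7.471    0.001915
  Change     0.002065 -6.8825e-04
  Equil         7.473    0.001226
  solve Keq expr → x = -6.8825e-04; check Q = 2.9390e-06

Q₀ = 6.616; Q > K (proceeds reverse)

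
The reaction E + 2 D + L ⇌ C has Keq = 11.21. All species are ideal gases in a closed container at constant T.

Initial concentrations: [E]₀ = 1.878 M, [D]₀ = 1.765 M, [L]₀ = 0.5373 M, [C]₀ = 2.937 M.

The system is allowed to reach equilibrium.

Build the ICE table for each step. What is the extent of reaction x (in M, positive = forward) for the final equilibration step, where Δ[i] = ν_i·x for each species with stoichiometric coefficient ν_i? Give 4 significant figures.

Q₀ = 0.9343 vs Keq = 11.21 ⇒ Q<K, forward
Step 1:
                  E         D         L         C
  init        1.878     1.765    0.5373     2.937
  Δ         -0.3599   -0.7199   -0.3599    0.3599
  eq          1.518     1.045    0.1774     3.297
  solve Keq expr → x = 0.3599; check Q = 11.21

x = 0.3599 M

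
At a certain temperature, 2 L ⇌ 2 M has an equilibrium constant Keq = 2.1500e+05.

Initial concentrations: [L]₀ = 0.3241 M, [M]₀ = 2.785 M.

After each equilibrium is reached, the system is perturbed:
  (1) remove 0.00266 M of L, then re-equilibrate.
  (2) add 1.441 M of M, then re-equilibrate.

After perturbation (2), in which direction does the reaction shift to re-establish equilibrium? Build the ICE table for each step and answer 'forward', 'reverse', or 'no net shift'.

Q₀ = 73.84 vs Keq = 2.1500e+05 ⇒ Q<K, forward
Step 1:
                    L           M
  I            0.3241       2.785
  C           -0.3174      0.3174
  E          0.006691       3.102
  solve Keq expr → x = 0.1587; check Q = 2.1500e+05
Then remove 0.00266 M of L.
Step 2:
                    L           M
  I          0.004031       3.102
  C          0.002654   -0.002654
  E          0.006685         3.1
  solve Keq expr → x = -0.001327; check Q = 2.1500e+05
Then add 1.441 M of M.
Step 3:
                    L           M
  I          0.006685       4.541
  C          0.003101   -0.003101
  E          0.009786       4.538
  solve Keq expr → x = -0.001551; check Q = 2.1500e+05

Direction: reverse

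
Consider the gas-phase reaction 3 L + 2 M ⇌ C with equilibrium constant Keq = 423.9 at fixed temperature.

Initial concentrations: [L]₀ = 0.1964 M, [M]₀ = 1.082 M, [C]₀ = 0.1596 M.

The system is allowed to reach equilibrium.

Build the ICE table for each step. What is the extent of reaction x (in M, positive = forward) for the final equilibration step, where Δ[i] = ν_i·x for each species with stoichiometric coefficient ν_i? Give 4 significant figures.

Q₀ = 18 vs Keq = 423.9 ⇒ Q<K, forward
Step 1:
                    L           M           C
  I            0.1964       1.082      0.1596
  C           -0.1188     -0.0792      0.0396
  E            0.0776       1.003      0.1992
  solve Keq expr → x = 0.0396; check Q = 423.9

x = 0.0396 M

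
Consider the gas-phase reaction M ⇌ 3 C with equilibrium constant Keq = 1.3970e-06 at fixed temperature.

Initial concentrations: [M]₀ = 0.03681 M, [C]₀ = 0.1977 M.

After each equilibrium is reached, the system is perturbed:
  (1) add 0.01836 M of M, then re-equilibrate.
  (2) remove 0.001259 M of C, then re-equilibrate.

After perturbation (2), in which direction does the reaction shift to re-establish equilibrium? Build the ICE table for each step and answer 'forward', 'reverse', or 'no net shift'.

Q₀ = 0.2099 vs Keq = 1.3970e-06 ⇒ Q>K, reverse
Step 1:
                  M         C
  I         0.03681    0.1977
  C         0.06416   -0.1925
  E           0.101  0.005206
  solve Keq expr → x = -0.06416; check Q = 1.3970e-06
Then add 0.01836 M of M.
Step 2:
                  M         C
  I          0.1193  0.005206
  C       -9.8863e-05 2.9659e-04
  E          0.1192  0.005502
  solve Keq expr → x = 9.8863e-05; check Q = 1.3970e-06
Then remove 0.001259 M of C.
Step 3:
                  M         C
  I          0.1192  0.004243
  C       -4.1752e-04  0.001253
  E          0.1188  0.005496
  solve Keq expr → x = 4.1752e-04; check Q = 1.3970e-06

Direction: forward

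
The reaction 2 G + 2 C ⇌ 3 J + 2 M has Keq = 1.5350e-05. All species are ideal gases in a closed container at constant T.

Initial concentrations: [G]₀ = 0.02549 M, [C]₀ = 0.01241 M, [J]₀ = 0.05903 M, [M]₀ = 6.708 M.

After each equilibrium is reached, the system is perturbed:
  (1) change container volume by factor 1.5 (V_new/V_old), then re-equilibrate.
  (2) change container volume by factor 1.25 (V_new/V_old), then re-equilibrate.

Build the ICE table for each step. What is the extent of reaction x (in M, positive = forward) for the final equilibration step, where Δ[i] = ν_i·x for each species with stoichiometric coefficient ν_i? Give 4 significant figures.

x = 2.4569e-06 M

Q₀ = 9.2496e+04 vs Keq = 1.5350e-05 ⇒ Q>K, reverse
Step 1:
                   G          C          J          M
  init       0.02549    0.01241    0.05903      6.708
  Δ          0.03925    0.03925   -0.05887   -0.03925
  eq         0.06474    0.05166 1.5687e-04      6.669
  solve Keq expr → x = -0.01962; check Q = 1.5350e-05
Then change container volume by factor 1.5 (V_new/V_old).
Step 2:
                   G          C          J          M
  init       0.04316    0.03444 1.0458e-04      4.446
  Δ       -1.0062e-05 -1.0062e-05 1.5092e-05 1.0062e-05
  eq         0.04315    0.03443 1.1967e-04      4.446
  solve Keq expr → x = 5.0308e-06; check Q = 1.5350e-05
Then change container volume by factor 1.25 (V_new/V_old).
Step 3:
                   G          C          J          M
  init       0.03452    0.02754 9.5739e-05      3.557
  Δ       -4.9137e-06 -4.9137e-06 7.3706e-06 4.9137e-06
  eq         0.03451    0.02754 1.0311e-04      3.557
  solve Keq expr → x = 2.4569e-06; check Q = 1.5350e-05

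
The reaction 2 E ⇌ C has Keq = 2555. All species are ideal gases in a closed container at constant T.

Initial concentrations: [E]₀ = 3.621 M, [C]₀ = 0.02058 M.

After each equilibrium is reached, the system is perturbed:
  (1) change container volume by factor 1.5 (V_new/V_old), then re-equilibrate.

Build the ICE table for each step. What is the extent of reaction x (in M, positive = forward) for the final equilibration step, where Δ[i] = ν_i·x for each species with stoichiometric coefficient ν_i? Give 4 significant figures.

x = -0.001989 M

Q₀ = 0.00157 vs Keq = 2555 ⇒ Q<K, forward
Step 1:
                  E         C
  init        3.621   0.02058
  Δ          -3.594     1.797
  eq        0.02667     1.818
  solve Keq expr → x = 1.797; check Q = 2555
Then change container volume by factor 1.5 (V_new/V_old).
Step 2:
                  E         C
  init      0.01778     1.212
  Δ        0.003979 -0.001989
  eq        0.02176      1.21
  solve Keq expr → x = -0.001989; check Q = 2555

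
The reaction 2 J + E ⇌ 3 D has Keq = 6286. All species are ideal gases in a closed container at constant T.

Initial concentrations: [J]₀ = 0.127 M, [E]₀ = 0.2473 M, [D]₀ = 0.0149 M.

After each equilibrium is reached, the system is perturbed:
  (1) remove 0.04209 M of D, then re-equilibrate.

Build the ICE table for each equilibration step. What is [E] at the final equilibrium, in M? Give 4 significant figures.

Q₀ = 8.2933e-04 vs Keq = 6286 ⇒ Q<K, forward
Step 1:
                    J           E           D
  init          0.127      0.2473      0.0149
  Δ           -0.1243    -0.06217      0.1865
  eq          0.00265      0.1851      0.2014
  solve Keq expr → x = 0.06217; check Q = 6286
Then remove 0.04209 M of D.
Step 2:
                    J           E           D
  init        0.00265      0.1851      0.1593
  Δ       -7.6351e-04 -3.8175e-04    0.001145
  eq         0.001887      0.1847      0.1605
  solve Keq expr → x = 3.8175e-04; check Q = 6286

[E]_eq = 0.1847 M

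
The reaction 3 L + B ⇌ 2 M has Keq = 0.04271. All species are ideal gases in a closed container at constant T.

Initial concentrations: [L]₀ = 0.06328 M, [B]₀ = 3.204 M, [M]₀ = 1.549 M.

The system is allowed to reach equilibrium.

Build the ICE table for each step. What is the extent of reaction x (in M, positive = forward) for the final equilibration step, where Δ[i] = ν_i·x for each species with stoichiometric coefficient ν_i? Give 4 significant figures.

Q₀ = 2955 vs Keq = 0.04271 ⇒ Q>K, reverse
Step 1:
                  L         B         M
  init      0.06328     3.204     1.549
  Δ           1.339    0.4465    -0.893
  eq          1.403      3.65     0.656
  solve Keq expr → x = -0.4465; check Q = 0.04271

x = -0.4465 M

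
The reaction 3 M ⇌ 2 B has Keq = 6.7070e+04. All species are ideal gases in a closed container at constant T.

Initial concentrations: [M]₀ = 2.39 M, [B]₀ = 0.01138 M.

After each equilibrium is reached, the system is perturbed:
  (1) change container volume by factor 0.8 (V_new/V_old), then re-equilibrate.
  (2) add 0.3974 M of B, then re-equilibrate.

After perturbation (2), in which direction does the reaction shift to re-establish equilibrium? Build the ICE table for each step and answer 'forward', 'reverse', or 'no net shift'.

Q₀ = 9.4862e-06 vs Keq = 6.7070e+04 ⇒ Q<K, forward
Step 1:
                   M          B
  Initial       2.39    0.01138
  Change      -2.357      1.571
  Equil      0.03342      1.582
  solve Keq expr → x = 0.7855; check Q = 6.7070e+04
Then change container volume by factor 0.8 (V_new/V_old).
Step 2:
                   M          B
  Initial    0.04178      1.978
  Change   -0.002969   0.001979
  Equil      0.03881       1.98
  solve Keq expr → x = 9.8963e-04; check Q = 6.7070e+04
Then add 0.3974 M of B.
Step 3:
                   M          B
  Initial    0.03881      2.377
  Change    0.004992  -0.003328
  Equil       0.0438      2.374
  solve Keq expr → x = -0.001664; check Q = 6.7070e+04

Direction: reverse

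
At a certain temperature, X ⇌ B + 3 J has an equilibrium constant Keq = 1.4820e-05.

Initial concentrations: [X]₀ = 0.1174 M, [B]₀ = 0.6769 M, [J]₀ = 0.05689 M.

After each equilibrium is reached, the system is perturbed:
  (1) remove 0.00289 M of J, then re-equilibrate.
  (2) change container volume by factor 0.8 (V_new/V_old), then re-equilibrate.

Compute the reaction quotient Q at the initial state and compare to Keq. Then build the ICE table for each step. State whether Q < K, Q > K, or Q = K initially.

Q₀ = 0.001062 vs Keq = 1.4820e-05 ⇒ Q>K, reverse
Step 1:
                  X         B         J
  init       0.1174    0.6769   0.05689
  Δ         0.01419  -0.01419  -0.04256
  eq         0.1316    0.6627   0.01433
  solve Keq expr → x = -0.01419; check Q = 1.4820e-05
Then remove 0.00289 M of J.
Step 2:
                  X         B         J
  init       0.1316    0.6627   0.01144
  Δ       -9.4954e-04 9.4954e-04  0.002849
  eq         0.1306    0.6637   0.01429
  solve Keq expr → x = 9.4954e-04; check Q = 1.4820e-05
Then change container volume by factor 0.8 (V_new/V_old).
Step 3:
                  X         B         J
  init       0.1633    0.8296   0.01786
  Δ        0.001177 -0.001177 -0.003531
  eq         0.1645    0.8284   0.01433
  solve Keq expr → x = -0.001177; check Q = 1.4820e-05

Q₀ = 0.001062; Q > K (proceeds reverse)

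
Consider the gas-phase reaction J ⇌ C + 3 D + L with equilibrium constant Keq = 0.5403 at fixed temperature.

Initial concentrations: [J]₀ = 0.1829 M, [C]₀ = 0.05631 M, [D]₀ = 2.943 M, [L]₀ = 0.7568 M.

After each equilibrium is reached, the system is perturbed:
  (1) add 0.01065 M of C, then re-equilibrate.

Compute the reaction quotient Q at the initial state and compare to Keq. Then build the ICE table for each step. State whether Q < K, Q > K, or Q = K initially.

Q₀ = 5.939 vs Keq = 0.5403 ⇒ Q>K, reverse
Step 1:
                   J          C          D          L
  init        0.1829    0.05631      2.943     0.7568
  Δ          0.04826   -0.04826    -0.1448   -0.04826
  eq          0.2312   0.008046      2.798     0.7085
  solve Keq expr → x = -0.04826; check Q = 0.5403
Then add 0.01065 M of C.
Step 2:
                   J          C          D          L
  init        0.2312     0.0187      2.798     0.7085
  Δ         0.009909  -0.009909   -0.02973  -0.009909
  eq          0.2411   0.008786      2.768     0.6986
  solve Keq expr → x = -0.009909; check Q = 0.5403

Q₀ = 5.939; Q > K (proceeds reverse)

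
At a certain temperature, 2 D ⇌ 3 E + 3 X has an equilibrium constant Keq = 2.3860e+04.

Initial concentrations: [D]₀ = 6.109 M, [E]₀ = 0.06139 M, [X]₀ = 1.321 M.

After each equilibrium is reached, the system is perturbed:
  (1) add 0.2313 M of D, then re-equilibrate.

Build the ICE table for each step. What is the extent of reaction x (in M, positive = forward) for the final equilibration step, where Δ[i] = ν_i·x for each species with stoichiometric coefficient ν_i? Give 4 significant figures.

Q₀ = 1.4291e-05 vs Keq = 2.3860e+04 ⇒ Q<K, forward
Step 1:
                    D           E           X
  Initial       6.109     0.06139       1.321
  Change       -4.084       6.126       6.126
  Equil         2.025       6.187       7.447
  solve Keq expr → x = 2.042; check Q = 2.3860e+04
Then add 0.2313 M of D.
Step 2:
                    D           E           X
  Initial       2.256       6.187       7.447
  Change     -0.09729      0.1459      0.1459
  Equil         2.159       6.333       7.593
  solve Keq expr → x = 0.04865; check Q = 2.3860e+04

x = 0.04865 M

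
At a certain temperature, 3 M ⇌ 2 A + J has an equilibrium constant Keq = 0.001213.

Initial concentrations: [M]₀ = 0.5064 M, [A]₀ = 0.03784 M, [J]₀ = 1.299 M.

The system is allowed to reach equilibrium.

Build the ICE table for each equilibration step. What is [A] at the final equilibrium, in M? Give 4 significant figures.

Q₀ = 0.01432 vs Keq = 0.001213 ⇒ Q>K, reverse
Step 1:
                   M          A          J
  init        0.5064    0.03784      1.299
  Δ          0.03824    -0.0255   -0.01275
  eq          0.5446    0.01234      1.286
  solve Keq expr → x = -0.01275; check Q = 0.001213

[A]_eq = 0.01234 M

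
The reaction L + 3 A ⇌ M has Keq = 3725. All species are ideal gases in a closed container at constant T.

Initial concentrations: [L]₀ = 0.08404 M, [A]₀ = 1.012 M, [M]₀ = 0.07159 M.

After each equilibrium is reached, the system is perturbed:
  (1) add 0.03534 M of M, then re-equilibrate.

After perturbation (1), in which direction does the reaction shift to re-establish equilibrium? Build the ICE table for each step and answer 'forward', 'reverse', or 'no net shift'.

Direction: reverse

Q₀ = 0.8219 vs Keq = 3725 ⇒ Q<K, forward
Step 1:
                   L          A          M
  I          0.08404      1.012    0.07159
  C         -0.08394    -0.2518    0.08394
  E       9.5056e-05     0.7602     0.1555
  solve Keq expr → x = 0.08394; check Q = 3725
Then add 0.03534 M of M.
Step 2:
                   L          A          M
  I       9.5056e-05     0.7602     0.1909
  C       2.1555e-05 6.4666e-05 -2.1555e-05
  E       1.1661e-04     0.7602     0.1909
  solve Keq expr → x = -2.1555e-05; check Q = 3725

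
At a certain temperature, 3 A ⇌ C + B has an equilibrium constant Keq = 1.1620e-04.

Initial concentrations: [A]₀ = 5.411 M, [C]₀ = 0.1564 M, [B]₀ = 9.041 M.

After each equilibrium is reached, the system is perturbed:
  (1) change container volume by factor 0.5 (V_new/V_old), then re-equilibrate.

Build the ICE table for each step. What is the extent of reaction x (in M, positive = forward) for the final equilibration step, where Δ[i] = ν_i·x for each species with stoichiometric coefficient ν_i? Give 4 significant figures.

x = 0.00525 M

Q₀ = 0.008925 vs Keq = 1.1620e-04 ⇒ Q>K, reverse
Step 1:
                  A         C         B
  I           5.411    0.1564     9.041
  C          0.4613   -0.1538   -0.1538
  E           5.872  0.002648     8.887
  solve Keq expr → x = -0.1538; check Q = 1.1620e-04
Then change container volume by factor 0.5 (V_new/V_old).
Step 2:
                  A         C         B
  I           11.74  0.005295     17.77
  C        -0.01575   0.00525   0.00525
  E           11.73   0.01054     17.78
  solve Keq expr → x = 0.00525; check Q = 1.1620e-04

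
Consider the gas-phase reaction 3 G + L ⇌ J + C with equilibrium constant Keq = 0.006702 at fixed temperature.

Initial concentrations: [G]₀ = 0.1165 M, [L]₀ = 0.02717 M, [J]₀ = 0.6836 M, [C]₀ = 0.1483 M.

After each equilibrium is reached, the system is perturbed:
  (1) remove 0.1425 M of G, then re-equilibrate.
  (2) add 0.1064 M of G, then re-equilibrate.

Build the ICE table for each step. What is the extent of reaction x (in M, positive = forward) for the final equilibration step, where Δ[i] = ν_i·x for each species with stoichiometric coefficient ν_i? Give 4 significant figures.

x = 1.5523e-04 M

Q₀ = 2360 vs Keq = 0.006702 ⇒ Q>K, reverse
Step 1:
                  G         L         J         C
  Initial    0.1165   0.02717    0.6836    0.1483
  Change     0.4437    0.1479   -0.1479   -0.1479
  Equil      0.5602    0.1751    0.5357 3.8519e-04
  solve Keq expr → x = -0.1479; check Q = 0.006702
Then remove 0.1425 M of G.
Step 2:
                  G         L         J         C
  Initial    0.4177    0.1751    0.5357 3.8519e-04
  Change  6.7337e-04 2.2446e-04 -2.2446e-04 -2.2446e-04
  Equil      0.4184    0.1753    0.5355 1.6074e-04
  solve Keq expr → x = -2.2446e-04; check Q = 0.006702
Then add 0.1064 M of G.
Step 3:
                  G         L         J         C
  Initial    0.5248    0.1753    0.5355 1.6074e-04
  Change  -4.6569e-04 -1.5523e-04 1.5523e-04 1.5523e-04
  Equil      0.5244    0.1752    0.5356 3.1597e-04
  solve Keq expr → x = 1.5523e-04; check Q = 0.006702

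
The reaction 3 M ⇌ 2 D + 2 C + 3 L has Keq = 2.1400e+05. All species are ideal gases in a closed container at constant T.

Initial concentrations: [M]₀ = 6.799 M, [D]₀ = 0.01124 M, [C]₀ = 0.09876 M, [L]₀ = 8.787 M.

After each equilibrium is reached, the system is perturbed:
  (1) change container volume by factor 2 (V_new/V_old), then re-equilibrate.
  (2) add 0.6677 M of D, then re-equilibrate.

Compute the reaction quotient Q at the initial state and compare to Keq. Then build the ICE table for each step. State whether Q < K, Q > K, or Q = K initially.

Q₀ = 2.6600e-06 vs Keq = 2.1400e+05 ⇒ Q<K, forward
Step 1:
                  M         D         C         L
  I           6.799   0.01124   0.09876     8.787
  C          -5.445      3.63      3.63     5.445
  E           1.354     3.641     3.729     14.23
  solve Keq expr → x = 1.815; check Q = 2.1400e+05
Then change container volume by factor 2 (V_new/V_old).
Step 2:
                  M         D         C         L
  I          0.6771     1.821     1.864     7.116
  C         -0.3471    0.2314    0.2314    0.3471
  E            0.33     2.052     2.096     7.463
  solve Keq expr → x = 0.1157; check Q = 2.1400e+05
Then add 0.6677 M of D.
Step 3:
                  M         D         C         L
  I            0.33      2.72     2.096     7.463
  C         0.05674  -0.03783  -0.03783  -0.05674
  E          0.3867     2.682     2.058     7.406
  solve Keq expr → x = -0.01891; check Q = 2.1400e+05

Q₀ = 2.6600e-06; Q < K (proceeds forward)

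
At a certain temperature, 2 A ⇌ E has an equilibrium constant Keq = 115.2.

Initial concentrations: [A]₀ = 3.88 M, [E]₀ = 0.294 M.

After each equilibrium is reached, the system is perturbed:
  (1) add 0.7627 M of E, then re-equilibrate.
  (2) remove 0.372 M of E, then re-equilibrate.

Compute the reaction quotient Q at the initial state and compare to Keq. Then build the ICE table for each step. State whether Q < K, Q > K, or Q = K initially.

Q₀ = 0.01953 vs Keq = 115.2 ⇒ Q<K, forward
Step 1:
                    A           E
  init           3.88       0.294
  Δ            -3.743       1.871
  eq           0.1371       2.165
  solve Keq expr → x = 1.871; check Q = 115.2
Then add 0.7627 M of E.
Step 2:
                    A           E
  init         0.1371       2.928
  Δ           0.02203    -0.01101
  eq           0.1591       2.917
  solve Keq expr → x = -0.01101; check Q = 115.2
Then remove 0.372 M of E.
Step 3:
                    A           E
  init         0.1591       2.545
  Δ          -0.01034    0.005171
  eq           0.1488        2.55
  solve Keq expr → x = 0.005171; check Q = 115.2

Q₀ = 0.01953; Q < K (proceeds forward)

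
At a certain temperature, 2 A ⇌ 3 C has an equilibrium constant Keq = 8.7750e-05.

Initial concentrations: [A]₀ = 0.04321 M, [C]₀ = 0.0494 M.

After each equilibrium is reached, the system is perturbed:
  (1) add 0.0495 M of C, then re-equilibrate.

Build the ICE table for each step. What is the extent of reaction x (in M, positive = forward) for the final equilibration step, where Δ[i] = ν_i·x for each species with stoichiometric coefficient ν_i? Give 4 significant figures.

Q₀ = 0.06457 vs Keq = 8.7750e-05 ⇒ Q>K, reverse
Step 1:
                  A         C
  I         0.04321    0.0494
  C         0.02785  -0.04178
  E         0.07106  0.007624
  solve Keq expr → x = -0.01393; check Q = 8.7750e-05
Then add 0.0495 M of C.
Step 2:
                  A         C
  I         0.07106   0.05712
  C         0.03159  -0.04738
  E          0.1026  0.009742
  solve Keq expr → x = -0.01579; check Q = 8.7750e-05

x = -0.01579 M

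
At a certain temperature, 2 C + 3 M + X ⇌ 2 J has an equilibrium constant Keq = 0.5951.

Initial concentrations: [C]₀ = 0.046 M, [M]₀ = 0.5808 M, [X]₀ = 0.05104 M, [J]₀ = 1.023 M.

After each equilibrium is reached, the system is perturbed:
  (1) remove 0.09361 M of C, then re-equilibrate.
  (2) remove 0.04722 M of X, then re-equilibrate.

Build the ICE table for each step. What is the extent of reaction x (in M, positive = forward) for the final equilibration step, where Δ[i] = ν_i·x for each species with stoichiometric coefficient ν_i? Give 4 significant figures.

x = -0.005637 M

Q₀ = 4.9459e+04 vs Keq = 0.5951 ⇒ Q>K, reverse
Step 1:
                    C           M           X           J
  I             0.046      0.5808     0.05104       1.023
  C            0.5626       0.844      0.2813     -0.5626
  E            0.6086       1.425      0.3324      0.4604
  solve Keq expr → x = -0.2813; check Q = 0.5951
Then remove 0.09361 M of C.
Step 2:
                    C           M           X           J
  I             0.515       1.425      0.3324      0.4604
  C           0.02599     0.03898     0.01299    -0.02599
  E             0.541       1.464      0.3454      0.4344
  solve Keq expr → x = -0.01299; check Q = 0.5951
Then remove 0.04722 M of X.
Step 3:
                    C           M           X           J
  I             0.541       1.464      0.2981      0.4344
  C           0.01127     0.01691    0.005637    -0.01127
  E            0.5523       1.481      0.3038      0.4231
  solve Keq expr → x = -0.005637; check Q = 0.5951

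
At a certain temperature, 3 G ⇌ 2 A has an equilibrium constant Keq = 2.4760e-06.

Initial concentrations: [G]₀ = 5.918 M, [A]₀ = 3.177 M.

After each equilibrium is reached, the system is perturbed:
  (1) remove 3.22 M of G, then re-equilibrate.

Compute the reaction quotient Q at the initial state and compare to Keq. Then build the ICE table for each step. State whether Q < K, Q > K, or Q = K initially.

Q₀ = 0.0487 vs Keq = 2.4760e-06 ⇒ Q>K, reverse
Step 1:
                  G         A
  init        5.918     3.177
  Δ           4.684    -3.123
  eq           10.6   0.05432
  solve Keq expr → x = -1.561; check Q = 2.4760e-06
Then remove 3.22 M of G.
Step 2:
                  G         A
  init        7.382   0.05432
  Δ         0.03381  -0.02254
  eq          7.416   0.03178
  solve Keq expr → x = -0.01127; check Q = 2.4760e-06

Q₀ = 0.0487; Q > K (proceeds reverse)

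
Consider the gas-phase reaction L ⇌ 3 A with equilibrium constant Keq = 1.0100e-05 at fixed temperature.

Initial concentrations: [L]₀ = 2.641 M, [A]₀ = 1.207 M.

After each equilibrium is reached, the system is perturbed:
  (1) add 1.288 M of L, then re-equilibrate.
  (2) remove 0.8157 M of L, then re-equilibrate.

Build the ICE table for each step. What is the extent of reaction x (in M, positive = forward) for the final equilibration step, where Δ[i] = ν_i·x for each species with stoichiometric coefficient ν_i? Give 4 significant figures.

x = -7.8990e-04 M

Q₀ = 0.6658 vs Keq = 1.0100e-05 ⇒ Q>K, reverse
Step 1:
                  L         A
  I           2.641     1.207
  C          0.3919    -1.176
  E           3.033   0.03129
  solve Keq expr → x = -0.3919; check Q = 1.0100e-05
Then add 1.288 M of L.
Step 2:
                  L         A
  I           4.321   0.03129
  C       -0.001305  0.003915
  E            4.32    0.0352
  solve Keq expr → x = 0.001305; check Q = 1.0100e-05
Then remove 0.8157 M of L.
Step 3:
                  L         A
  I           3.504    0.0352
  C       7.8990e-04  -0.00237
  E           3.505   0.03283
  solve Keq expr → x = -7.8990e-04; check Q = 1.0100e-05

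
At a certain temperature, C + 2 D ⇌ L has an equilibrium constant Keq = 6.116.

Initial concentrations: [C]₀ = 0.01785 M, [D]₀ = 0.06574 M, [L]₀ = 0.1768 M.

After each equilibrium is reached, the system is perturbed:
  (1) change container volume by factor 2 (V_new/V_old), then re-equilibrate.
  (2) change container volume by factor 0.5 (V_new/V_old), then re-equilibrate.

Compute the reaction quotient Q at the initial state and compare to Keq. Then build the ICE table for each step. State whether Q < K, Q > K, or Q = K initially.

Q₀ = 2292 vs Keq = 6.116 ⇒ Q>K, reverse
Step 1:
                    C           D           L
  I           0.01785     0.06574      0.1768
  C            0.1112      0.2225     -0.1112
  E            0.1291      0.2882     0.06557
  solve Keq expr → x = -0.1112; check Q = 6.116
Then change container volume by factor 2 (V_new/V_old).
Step 2:
                    C           D           L
  I           0.06454      0.1441     0.03279
  C           0.01698     0.03396    -0.01698
  E           0.08152      0.1781     0.01581
  solve Keq expr → x = -0.01698; check Q = 6.116
Then change container volume by factor 0.5 (V_new/V_old).
Step 3:
                    C           D           L
  I             0.163      0.3561     0.03161
  C          -0.03396    -0.06791     0.03396
  E            0.1291      0.2882     0.06557
  solve Keq expr → x = 0.03396; check Q = 6.116

Q₀ = 2292; Q > K (proceeds reverse)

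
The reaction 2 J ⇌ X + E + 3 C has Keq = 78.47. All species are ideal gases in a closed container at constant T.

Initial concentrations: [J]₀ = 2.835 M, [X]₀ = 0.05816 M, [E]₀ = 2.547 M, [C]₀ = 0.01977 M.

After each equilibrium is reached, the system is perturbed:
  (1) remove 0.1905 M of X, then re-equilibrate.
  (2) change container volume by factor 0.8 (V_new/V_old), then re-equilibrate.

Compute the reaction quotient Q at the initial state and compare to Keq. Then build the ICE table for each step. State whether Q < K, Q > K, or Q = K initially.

Q₀ = 1.4242e-07; Q < K (proceeds forward)

Q₀ = 1.4242e-07 vs Keq = 78.47 ⇒ Q<K, forward
Step 1:
                    J           X           E           C
  Initial       2.835     0.05816       2.547     0.01977
  Change       -1.855      0.9275      0.9275       2.783
  Equil          0.98      0.9857       3.475       2.802
  solve Keq expr → x = 0.9275; check Q = 78.47
Then remove 0.1905 M of X.
Step 2:
                    J           X           E           C
  Initial        0.98      0.7952       3.475       2.802
  Change     -0.04836     0.02418     0.02418     0.07254
  Equil        0.9316      0.8193       3.499       2.875
  solve Keq expr → x = 0.02418; check Q = 78.47
Then change container volume by factor 0.8 (V_new/V_old).
Step 3:
                    J           X           E           C
  Initial       1.165       1.024       4.373       3.594
  Change         0.19    -0.09499    -0.09499      -0.285
  Equil         1.355      0.9292       4.278       3.309
  solve Keq expr → x = -0.09499; check Q = 78.47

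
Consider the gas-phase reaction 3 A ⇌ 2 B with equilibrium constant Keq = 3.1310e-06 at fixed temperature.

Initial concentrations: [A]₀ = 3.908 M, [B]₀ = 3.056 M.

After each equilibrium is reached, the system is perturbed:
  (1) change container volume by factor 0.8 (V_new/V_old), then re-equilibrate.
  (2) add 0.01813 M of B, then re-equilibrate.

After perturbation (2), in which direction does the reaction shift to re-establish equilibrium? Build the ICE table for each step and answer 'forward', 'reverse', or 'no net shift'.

Direction: reverse

Q₀ = 0.1565 vs Keq = 3.1310e-06 ⇒ Q>K, reverse
Step 1:
                    A           B
  init          3.908       3.056
  Δ             4.519      -3.013
  eq            8.427     0.04329
  solve Keq expr → x = -1.506; check Q = 3.1310e-06
Then change container volume by factor 0.8 (V_new/V_old).
Step 2:
                    A           B
  init          10.53     0.05411
  Δ         -0.009458    0.006305
  eq            10.52     0.06041
  solve Keq expr → x = 0.003153; check Q = 3.1310e-06
Then add 0.01813 M of B.
Step 3:
                    A           B
  init          10.52     0.07854
  Δ           0.02685     -0.0179
  eq            10.55     0.06065
  solve Keq expr → x = -0.008949; check Q = 3.1310e-06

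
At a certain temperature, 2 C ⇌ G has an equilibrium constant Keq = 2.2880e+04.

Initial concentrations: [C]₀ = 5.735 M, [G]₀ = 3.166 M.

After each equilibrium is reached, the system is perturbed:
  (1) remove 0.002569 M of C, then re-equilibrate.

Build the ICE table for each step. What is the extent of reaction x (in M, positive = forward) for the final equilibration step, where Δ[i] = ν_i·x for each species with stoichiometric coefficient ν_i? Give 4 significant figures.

x = -0.001284 M

Q₀ = 0.09626 vs Keq = 2.2880e+04 ⇒ Q<K, forward
Step 1:
                   C          G
  init         5.735      3.166
  Δ           -5.719      2.859
  eq         0.01623      6.025
  solve Keq expr → x = 2.859; check Q = 2.2880e+04
Then remove 0.002569 M of C.
Step 2:
                   C          G
  init       0.01366      6.025
  Δ         0.002567  -0.001284
  eq         0.01623      6.024
  solve Keq expr → x = -0.001284; check Q = 2.2880e+04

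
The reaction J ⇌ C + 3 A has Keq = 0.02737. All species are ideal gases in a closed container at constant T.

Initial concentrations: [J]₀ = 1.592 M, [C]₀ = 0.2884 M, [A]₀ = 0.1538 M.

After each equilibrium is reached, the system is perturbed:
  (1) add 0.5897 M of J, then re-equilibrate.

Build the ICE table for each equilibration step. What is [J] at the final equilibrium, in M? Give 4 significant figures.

Q₀ = 6.5905e-04 vs Keq = 0.02737 ⇒ Q<K, forward
Step 1:
                  J         C         A
  init        1.592    0.2884    0.1538
  Δ         -0.1052    0.1052    0.3156
  eq          1.487    0.3936    0.4694
  solve Keq expr → x = 0.1052; check Q = 0.02737
Then add 0.5897 M of J.
Step 2:
                  J         C         A
  init        2.077    0.3936    0.4694
  Δ        -0.01572   0.01572   0.04717
  eq          2.061    0.4093    0.5165
  solve Keq expr → x = 0.01572; check Q = 0.02737

[J]_eq = 2.061 M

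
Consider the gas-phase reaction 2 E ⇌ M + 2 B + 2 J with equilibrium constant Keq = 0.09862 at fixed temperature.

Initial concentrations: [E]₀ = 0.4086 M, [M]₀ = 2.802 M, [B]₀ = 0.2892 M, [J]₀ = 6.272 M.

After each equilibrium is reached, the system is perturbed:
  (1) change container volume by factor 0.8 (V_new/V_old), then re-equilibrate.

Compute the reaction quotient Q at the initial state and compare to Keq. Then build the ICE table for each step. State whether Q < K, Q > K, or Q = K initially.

Q₀ = 55.22; Q > K (proceeds reverse)

Q₀ = 55.22 vs Keq = 0.09862 ⇒ Q>K, reverse
Step 1:
                   E          M          B          J
  I           0.4086      2.802     0.2892      6.272
  C           0.2676    -0.1338    -0.2676    -0.2676
  E           0.6762      2.668    0.02165      6.004
  solve Keq expr → x = -0.1338; check Q = 0.09862
Then change container volume by factor 0.8 (V_new/V_old).
Step 2:
                   E          M          B          J
  I           0.8452      3.335    0.02706      7.506
  C         0.007496  -0.003748  -0.007496  -0.007496
  E           0.8527      3.332    0.01957      7.498
  solve Keq expr → x = -0.003748; check Q = 0.09862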